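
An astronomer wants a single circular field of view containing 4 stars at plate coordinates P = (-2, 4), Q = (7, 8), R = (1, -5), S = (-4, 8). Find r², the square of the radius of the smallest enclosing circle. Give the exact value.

A smallest enclosing disk is always determined by at most three of the input points on its boundary.
The minimum enclosing circle is determined by three boundary points: Q, R, S.
Their circumcentre is (1.5, 69/26) with r² = 19885/338.
The farthest remaining point P is at distance² 4753/338 ≤ 19885/338.

19885/338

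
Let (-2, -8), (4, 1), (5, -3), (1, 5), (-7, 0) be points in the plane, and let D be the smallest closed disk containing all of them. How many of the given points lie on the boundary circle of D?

3

By Welzl's lemma the MEC is supported by two points (diametrically opposite) or three points (on a circumcircle).
The farthest pair is (-2, -8)–(1, 5) with squared distance 178. The circle on this segment as diameter has centre (-0.5, -1.5) and r² = 178/4 = 44.5.
Check (4, 1): distance² to centre = 26.5 ≤ 44.5, so it lies inside.
All remaining points lie in this disk, and no smaller disk contains both endpoints, so this is the minimum enclosing circle.
The points at distance exactly r from the centre are (-2, -8), (1, 5), (-7, 0) — 3 points.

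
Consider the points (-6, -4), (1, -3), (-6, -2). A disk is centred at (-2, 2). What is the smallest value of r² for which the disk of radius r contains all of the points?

52

The required radius is the distance from (-2, 2) to the farthest point.
Squared distances: 52, 34, 32.
Maximum is 52, attained at (-6, -4).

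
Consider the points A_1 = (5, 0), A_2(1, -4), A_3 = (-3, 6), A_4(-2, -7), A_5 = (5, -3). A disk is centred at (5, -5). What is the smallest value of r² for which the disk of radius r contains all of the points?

185

The required radius is the distance from (5, -5) to the farthest point.
Squared distances: 25, 17, 185, 53, 4.
Maximum is 185, attained at A_3.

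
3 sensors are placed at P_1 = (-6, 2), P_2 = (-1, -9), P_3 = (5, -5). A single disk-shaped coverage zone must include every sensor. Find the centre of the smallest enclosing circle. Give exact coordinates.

(-46/43, -103/43)

Side lengths²: P_1P_2² = 146, P_1P_3² = 170, P_2P_3² = 52.
Since P_1P_3² = 170 < 146 + 52 = 198, the triangle is acute, so the smallest enclosing circle is the circumcircle.
Circumcentre = (-46/43, -103/43), r² = 80665/1849.
Centre = (-46/43, -103/43).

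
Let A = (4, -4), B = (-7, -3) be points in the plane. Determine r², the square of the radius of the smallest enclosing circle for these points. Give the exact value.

The smallest circle enclosing two points has them as diameter endpoints.
Centre = midpoint = (-1.5, -3.5); r² = |AB|²/4 = 122/4 = 30.5.

30.5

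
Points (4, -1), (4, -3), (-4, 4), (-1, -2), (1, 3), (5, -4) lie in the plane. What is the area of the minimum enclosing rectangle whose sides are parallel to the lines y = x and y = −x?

In coordinates u = x + y, v = x − y the rectangle is axis-aligned; the map (x,y)→(u,v) scales areas by 2.
u-values: 3, 1, 0, -3, 4, 1; range = 4 − (-3) = 7.
v-values: 5, 7, -8, 1, -2, 9; range = 9 − (-8) = 17.
Area = (7 × 17) / 2 = 59.5.

59.5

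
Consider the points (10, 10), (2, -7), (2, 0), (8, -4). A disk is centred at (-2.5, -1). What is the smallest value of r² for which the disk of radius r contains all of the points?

277.25

The required radius is the distance from (-2.5, -1) to the farthest point.
Squared distances: 277.25, 56.25, 21.25, 119.25.
Maximum is 277.25, attained at (10, 10).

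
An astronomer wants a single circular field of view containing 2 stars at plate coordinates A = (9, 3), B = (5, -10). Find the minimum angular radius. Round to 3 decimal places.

The smallest circle enclosing two points has them as diameter endpoints.
Centre = midpoint = (7, -3.5); r² = |AB|²/4 = 185/4 = 46.25.
r = √(46.25) ≈ 6.801.

6.801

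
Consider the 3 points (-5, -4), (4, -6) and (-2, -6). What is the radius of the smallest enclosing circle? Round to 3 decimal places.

Call the three points A, B, C in the order given.
Side lengths²: AB² = 85, AC² = 13, BC² = 36.
Since AB² = 85 ≥ 36 + 13 = 49, the angle opposite AB is not acute, so the smallest enclosing circle has AB as diameter.
Centre = midpoint of AB = (-0.5, -5), r² = 85/4 = 21.25.
r = √(21.25) ≈ 4.610.

4.610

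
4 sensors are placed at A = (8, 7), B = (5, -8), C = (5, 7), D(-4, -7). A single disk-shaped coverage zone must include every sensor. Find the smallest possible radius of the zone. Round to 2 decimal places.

9.22

The farthest pair is A–D with squared distance 340. The circle on this segment as diameter has centre (2, 0) and r² = 340/4 = 85.
Check B: distance² to centre = 73 ≤ 85, so it lies inside.
All remaining points lie in this disk, and no smaller disk contains both endpoints, so this is the minimum enclosing circle.
r = √85 ≈ 9.22.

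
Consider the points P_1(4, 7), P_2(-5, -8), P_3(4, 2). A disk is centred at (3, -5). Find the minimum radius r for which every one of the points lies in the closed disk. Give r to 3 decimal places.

12.042

The required radius is the distance from (3, -5) to the farthest point.
Squared distances: 145, 73, 50.
Maximum is 145, attained at P_1.
r = √145 ≈ 12.042.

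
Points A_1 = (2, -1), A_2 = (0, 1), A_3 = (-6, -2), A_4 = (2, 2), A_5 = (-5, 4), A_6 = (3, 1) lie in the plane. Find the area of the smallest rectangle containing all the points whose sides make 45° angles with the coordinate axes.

72

In coordinates u = x + y, v = x − y the rectangle is axis-aligned; the map (x,y)→(u,v) scales areas by 2.
u-values: 1, 1, -8, 4, -1, 4; range = 4 − (-8) = 12.
v-values: 3, -1, -4, 0, -9, 2; range = 3 − (-9) = 12.
Area = (12 × 12) / 2 = 72.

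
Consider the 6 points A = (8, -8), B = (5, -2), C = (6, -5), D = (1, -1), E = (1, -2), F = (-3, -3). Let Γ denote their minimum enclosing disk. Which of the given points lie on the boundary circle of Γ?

A smallest enclosing disk is always determined by at most three of the input points on its boundary.
The farthest pair is A–F with squared distance 146. The circle on this segment as diameter has centre (2.5, -5.5) and r² = 146/4 = 36.5.
Check B: distance² to centre = 18.5 ≤ 36.5, so it lies inside.
All remaining points lie in this disk, and no smaller disk contains both endpoints, so this is the minimum enclosing circle.
The points at distance exactly r from the centre are A, F — 2 points.

A, F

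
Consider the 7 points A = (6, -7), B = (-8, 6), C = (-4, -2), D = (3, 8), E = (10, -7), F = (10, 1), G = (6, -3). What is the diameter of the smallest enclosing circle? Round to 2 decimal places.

22.20

The minimum enclosing circle of a finite set is fixed by two of the points (as a diameter) or three (as a circumcircle).
The farthest pair is B–E with squared distance 493. The circle on this segment as diameter has centre (1, -0.5) and r² = 493/4 = 123.25.
Check A: distance² to centre = 67.25 ≤ 123.25, so it lies inside.
All remaining points lie in this disk, and no smaller disk contains both endpoints, so this is the minimum enclosing circle.
Diameter = 2r = 2√(123.25) ≈ 22.20.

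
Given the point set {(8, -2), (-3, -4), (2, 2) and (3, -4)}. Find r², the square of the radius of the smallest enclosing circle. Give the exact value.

31.25

By Welzl's lemma the MEC is supported by two points (diametrically opposite) or three points (on a circumcircle).
The farthest pair is (8, -2)–(-3, -4) with squared distance 125. The circle on this segment as diameter has centre (2.5, -3) and r² = 125/4 = 31.25.
Check (2, 2): distance² to centre = 25.25 ≤ 31.25, so it lies inside.
All remaining points lie in this disk, and no smaller disk contains both endpoints, so this is the minimum enclosing circle.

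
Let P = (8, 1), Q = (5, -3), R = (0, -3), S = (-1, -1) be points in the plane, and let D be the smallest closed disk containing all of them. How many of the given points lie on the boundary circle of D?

3

By Welzl's lemma the MEC is supported by two points (diametrically opposite) or three points (on a circumcircle).
The farthest pair is P–S with squared distance 85. The circle on this segment as diameter has centre (3.5, 0) and r² = 85/4 = 21.25.
Check Q: distance² to centre = 11.25 ≤ 21.25, so it lies inside.
All remaining points lie in this disk, and no smaller disk contains both endpoints, so this is the minimum enclosing circle.
The points at distance exactly r from the centre are P, R, S — 3 points.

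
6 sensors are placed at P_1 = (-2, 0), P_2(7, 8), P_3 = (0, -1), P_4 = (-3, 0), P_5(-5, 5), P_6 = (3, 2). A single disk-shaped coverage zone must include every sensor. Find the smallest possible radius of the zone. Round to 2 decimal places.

The minimum enclosing circle is determined by three boundary points: P_2, P_4, P_5.
Their circumcentre is (16/11, 103/22) with r² = 20213/484.
The farthest remaining point P_3 is at distance² 16649/484 ≤ 20213/484.
r = √(20213/484) ≈ 6.46.

6.46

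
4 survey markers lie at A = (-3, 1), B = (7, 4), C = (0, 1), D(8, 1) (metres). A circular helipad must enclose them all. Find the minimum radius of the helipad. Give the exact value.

The minimum enclosing circle of a finite set is fixed by two of the points (as a diameter) or three (as a circumcircle).
The farthest pair is A–D with squared distance 121. The circle on this segment as diameter has centre (2.5, 1) and r² = 121/4 = 30.25.
Check B: distance² to centre = 29.25 ≤ 30.25, so it lies inside.
All remaining points lie in this disk, and no smaller disk contains both endpoints, so this is the minimum enclosing circle.
r = √(30.25) = 5.5.

5.5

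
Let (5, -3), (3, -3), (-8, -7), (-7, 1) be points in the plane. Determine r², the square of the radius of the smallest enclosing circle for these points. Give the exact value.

48.1

The minimum enclosing circle of a finite set is fixed by two of the points (as a diameter) or three (as a circumcircle).
The minimum enclosing circle is determined by three boundary points: (5, -3), (-8, -7), (-7, 1).
Their circumcentre is (-1.9, -3.7) with r² = 48.1.
The farthest remaining point (3, -3) is at distance² 24.5 ≤ 48.1.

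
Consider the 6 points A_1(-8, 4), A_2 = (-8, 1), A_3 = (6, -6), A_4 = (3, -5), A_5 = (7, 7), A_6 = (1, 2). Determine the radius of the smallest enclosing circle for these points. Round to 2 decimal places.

By Welzl's lemma the MEC is supported by two points (diametrically opposite) or three points (on a circumcircle).
The minimum enclosing circle is determined by three boundary points: A_1, A_3, A_5.
Their circumcentre is (0.40625, 0.96875) with r² = 79.853515625.
The farthest remaining point A_2 is at distance² 70.666015625 ≤ 79.853515625.
r = √(79.853515625) ≈ 8.94.

8.94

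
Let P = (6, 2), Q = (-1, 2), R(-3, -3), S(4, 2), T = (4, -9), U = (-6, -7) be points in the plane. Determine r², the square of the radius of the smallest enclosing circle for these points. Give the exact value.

A smallest enclosing disk is always determined by at most three of the input points on its boundary.
The minimum enclosing circle is determined by three boundary points: P, T, U.
Their circumcentre is (3/38, -99/38) with r² = 40625/722.
The farthest remaining point S is at distance² 26413/722 ≤ 40625/722.

40625/722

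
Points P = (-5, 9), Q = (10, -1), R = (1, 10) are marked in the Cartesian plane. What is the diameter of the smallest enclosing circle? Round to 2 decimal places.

18.03

Side lengths²: PQ² = 325, PR² = 37, QR² = 202.
Since PQ² = 325 ≥ 202 + 37 = 239, the angle opposite PQ is not acute, so the smallest enclosing circle has PQ as diameter.
Centre = midpoint of PQ = (2.5, 4), r² = 325/4 = 81.25.
Diameter = 2r = 2√(81.25) ≈ 18.03.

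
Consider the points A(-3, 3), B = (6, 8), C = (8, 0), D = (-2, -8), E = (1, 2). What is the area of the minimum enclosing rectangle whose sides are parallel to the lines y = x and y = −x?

In coordinates u = x + y, v = x − y the rectangle is axis-aligned; the map (x,y)→(u,v) scales areas by 2.
u-values: 0, 14, 8, -10, 3; range = 14 − (-10) = 24.
v-values: -6, -2, 8, 6, -1; range = 8 − (-6) = 14.
Area = (24 × 14) / 2 = 168.

168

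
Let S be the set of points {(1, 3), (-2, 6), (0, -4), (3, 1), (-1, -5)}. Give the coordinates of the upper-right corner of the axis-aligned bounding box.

x-range [-2, 3], y-range [-5, 6].
The upper-right corner is (3, 6).

(3, 6)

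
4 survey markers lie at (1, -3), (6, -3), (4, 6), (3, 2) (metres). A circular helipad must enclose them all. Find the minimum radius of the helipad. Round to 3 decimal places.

4.859

The minimum enclosing circle is determined by three boundary points: (1, -3), (6, -3), (4, 6).
Their circumcentre is (3.5, 7/6) with r² = 425/18.
The farthest remaining point (3, 2) is at distance² 17/18 ≤ 425/18.
r = √(425/18) ≈ 4.859.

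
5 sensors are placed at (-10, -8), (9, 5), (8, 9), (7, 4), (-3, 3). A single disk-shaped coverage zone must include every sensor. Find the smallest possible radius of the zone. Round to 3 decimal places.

12.379

By Welzl's lemma the MEC is supported by two points (diametrically opposite) or three points (on a circumcircle).
The farthest pair is (-10, -8)–(8, 9) with squared distance 613. The circle on this segment as diameter has centre (-1, 0.5) and r² = 613/4 = 153.25.
Check (9, 5): distance² to centre = 120.25 ≤ 153.25, so it lies inside.
All remaining points lie in this disk, and no smaller disk contains both endpoints, so this is the minimum enclosing circle.
r = √(153.25) ≈ 12.379.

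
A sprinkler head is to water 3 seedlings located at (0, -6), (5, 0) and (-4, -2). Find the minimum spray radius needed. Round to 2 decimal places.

Call the three points A, B, C in the order given.
Side lengths²: AB² = 61, AC² = 32, BC² = 85.
Since BC² = 85 < 61 + 32 = 93, the triangle is acute, so the smallest enclosing circle is the circumcircle.
Circumcentre = (13/22, -31/22), r² = 5185/242.
r = √(5185/242) ≈ 4.63.

4.63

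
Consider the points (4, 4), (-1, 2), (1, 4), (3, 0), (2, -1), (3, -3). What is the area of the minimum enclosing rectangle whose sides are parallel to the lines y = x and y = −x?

In coordinates u = x + y, v = x − y the rectangle is axis-aligned; the map (x,y)→(u,v) scales areas by 2.
u-values: 8, 1, 5, 3, 1, 0; range = 8 − 0 = 8.
v-values: 0, -3, -3, 3, 3, 6; range = 6 − (-3) = 9.
Area = (8 × 9) / 2 = 36.

36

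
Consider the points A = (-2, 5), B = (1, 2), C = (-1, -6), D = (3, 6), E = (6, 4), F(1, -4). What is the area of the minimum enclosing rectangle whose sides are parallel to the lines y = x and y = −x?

In coordinates u = x + y, v = x − y the rectangle is axis-aligned; the map (x,y)→(u,v) scales areas by 2.
u-values: 3, 3, -7, 9, 10, -3; range = 10 − (-7) = 17.
v-values: -7, -1, 5, -3, 2, 5; range = 5 − (-7) = 12.
Area = (17 × 12) / 2 = 102.

102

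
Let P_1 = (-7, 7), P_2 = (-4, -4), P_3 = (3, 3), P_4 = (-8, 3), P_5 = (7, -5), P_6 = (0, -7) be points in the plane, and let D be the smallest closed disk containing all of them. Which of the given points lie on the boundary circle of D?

P_1, P_5

The minimum enclosing circle of a finite set is fixed by two of the points (as a diameter) or three (as a circumcircle).
The farthest pair is P_1–P_5 with squared distance 340. The circle on this segment as diameter has centre (0, 1) and r² = 340/4 = 85.
Check P_2: distance² to centre = 41 ≤ 85, so it lies inside.
All remaining points lie in this disk, and no smaller disk contains both endpoints, so this is the minimum enclosing circle.
The points at distance exactly r from the centre are P_1, P_5 — 2 points.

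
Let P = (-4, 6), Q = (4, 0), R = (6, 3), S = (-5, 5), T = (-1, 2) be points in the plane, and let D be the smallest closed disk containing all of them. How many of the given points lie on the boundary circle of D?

2

The farthest pair is R–S with squared distance 125. The circle on this segment as diameter has centre (0.5, 4) and r² = 125/4 = 31.25.
Check P: distance² to centre = 24.25 ≤ 31.25, so it lies inside.
All remaining points lie in this disk, and no smaller disk contains both endpoints, so this is the minimum enclosing circle.
The points at distance exactly r from the centre are R, S — 2 points.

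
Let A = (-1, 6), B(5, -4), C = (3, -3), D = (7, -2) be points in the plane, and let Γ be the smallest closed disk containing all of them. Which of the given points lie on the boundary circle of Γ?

A, B, D

By Welzl's lemma the MEC is supported by two points (diametrically opposite) or three points (on a circumcircle).
The farthest pair is A–B with squared distance 136. The circle on this segment as diameter has centre (2, 1) and r² = 136/4 = 34.
Check C: distance² to centre = 17 ≤ 34, so it lies inside.
All remaining points lie in this disk, and no smaller disk contains both endpoints, so this is the minimum enclosing circle.
The points at distance exactly r from the centre are A, B, D — 3 points.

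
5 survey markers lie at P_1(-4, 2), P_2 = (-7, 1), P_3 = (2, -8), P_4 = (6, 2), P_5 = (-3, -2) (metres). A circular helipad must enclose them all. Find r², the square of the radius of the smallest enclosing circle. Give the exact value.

A smallest enclosing disk is always determined by at most three of the input points on its boundary.
The minimum enclosing circle is determined by three boundary points: P_2, P_3, P_4.
Their circumcentre is (-2/7, -9/7) with r² = 2465/49.
The farthest remaining point P_1 is at distance² 1205/49 ≤ 2465/49.

2465/49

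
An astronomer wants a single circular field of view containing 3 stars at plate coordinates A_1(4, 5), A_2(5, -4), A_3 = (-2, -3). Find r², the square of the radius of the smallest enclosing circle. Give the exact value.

25625/961

Side lengths²: A_1A_2² = 82, A_1A_3² = 100, A_2A_3² = 50.
Since A_1A_3² = 100 < 82 + 50 = 132, the triangle is acute, so the smallest enclosing circle is the circumcircle.
Circumcentre = (63/31, 7/31), r² = 25625/961.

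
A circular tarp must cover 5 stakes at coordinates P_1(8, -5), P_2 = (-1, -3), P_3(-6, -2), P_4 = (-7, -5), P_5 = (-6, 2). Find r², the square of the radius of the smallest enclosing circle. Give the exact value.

The minimum enclosing circle is determined by three boundary points: P_1, P_4, P_5.
Their circumcentre is (0.5, -2.5) with r² = 62.5.
The farthest remaining point P_3 is at distance² 42.5 ≤ 62.5.

62.5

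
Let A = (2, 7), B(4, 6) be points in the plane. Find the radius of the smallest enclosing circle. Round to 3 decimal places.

1.118

The smallest circle enclosing two points has them as diameter endpoints.
Centre = midpoint = (3, 6.5); r² = |AB|²/4 = 5/4 = 1.25.
r = √(1.25) ≈ 1.118.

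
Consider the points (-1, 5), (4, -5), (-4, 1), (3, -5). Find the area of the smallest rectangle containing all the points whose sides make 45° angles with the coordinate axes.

52.5

In coordinates u = x + y, v = x − y the rectangle is axis-aligned; the map (x,y)→(u,v) scales areas by 2.
u-values: 4, -1, -3, -2; range = 4 − (-3) = 7.
v-values: -6, 9, -5, 8; range = 9 − (-6) = 15.
Area = (7 × 15) / 2 = 52.5.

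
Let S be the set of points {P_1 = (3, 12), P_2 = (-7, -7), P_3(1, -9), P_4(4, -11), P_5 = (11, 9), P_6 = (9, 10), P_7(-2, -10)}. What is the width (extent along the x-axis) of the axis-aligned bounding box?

max x = 11, min x = -7, so width = 18.

18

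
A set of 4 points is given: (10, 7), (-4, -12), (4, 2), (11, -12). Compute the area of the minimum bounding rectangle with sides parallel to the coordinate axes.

x ranges over [-4, 11], width 15.
y ranges over [-12, 7], height 19.
Area = 15 × 19 = 285.

285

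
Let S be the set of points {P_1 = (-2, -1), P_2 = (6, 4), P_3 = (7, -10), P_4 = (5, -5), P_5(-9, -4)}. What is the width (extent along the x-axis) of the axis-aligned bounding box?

16

max x = 7, min x = -9, so width = 16.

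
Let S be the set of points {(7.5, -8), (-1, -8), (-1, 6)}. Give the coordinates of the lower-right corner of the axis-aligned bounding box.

x-range [-1, 7.5], y-range [-8, 6].
The lower-right corner is (7.5, -8).

(7.5, -8)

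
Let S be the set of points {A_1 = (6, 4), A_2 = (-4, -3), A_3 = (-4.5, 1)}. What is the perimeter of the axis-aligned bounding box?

Width = max x − min x = 6 − (-4.5) = 10.5.
Height = max y − min y = 4 − (-3) = 7.
Perimeter = 2(10.5 + 7) = 35.

35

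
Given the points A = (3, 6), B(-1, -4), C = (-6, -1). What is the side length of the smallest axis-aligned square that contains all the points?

10

The bounding box has width 9 and height 10.
An axis-aligned square enclosing the set must have side ≥ max(width, height).
So the minimum side is max(9, 10) = 10.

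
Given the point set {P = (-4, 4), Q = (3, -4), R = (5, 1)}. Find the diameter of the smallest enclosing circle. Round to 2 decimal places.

Side lengths²: PQ² = 113, PR² = 90, QR² = 29.
Since PQ² = 113 < 90 + 29 = 119, the triangle is acute, so the smallest enclosing circle is the circumcircle.
Circumcentre = (-9/34, 7/34), r² = 16385/578.
Diameter = 2r = 2√(16385/578) ≈ 10.65.

10.65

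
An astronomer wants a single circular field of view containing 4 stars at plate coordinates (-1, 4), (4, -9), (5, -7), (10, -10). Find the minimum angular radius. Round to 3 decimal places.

8.902

The minimum enclosing circle of a finite set is fixed by two of the points (as a diameter) or three (as a circumcircle).
The farthest pair is (-1, 4)–(10, -10) with squared distance 317. The circle on this segment as diameter has centre (4.5, -3) and r² = 317/4 = 79.25.
Check (4, -9): distance² to centre = 36.25 ≤ 79.25, so it lies inside.
All remaining points lie in this disk, and no smaller disk contains both endpoints, so this is the minimum enclosing circle.
r = √(79.25) ≈ 8.902.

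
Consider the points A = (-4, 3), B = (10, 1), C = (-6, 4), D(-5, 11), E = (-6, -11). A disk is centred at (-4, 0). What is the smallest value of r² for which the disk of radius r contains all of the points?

The required radius is the distance from (-4, 0) to the farthest point.
Squared distances: 9, 197, 20, 122, 125.
Maximum is 197, attained at B.

197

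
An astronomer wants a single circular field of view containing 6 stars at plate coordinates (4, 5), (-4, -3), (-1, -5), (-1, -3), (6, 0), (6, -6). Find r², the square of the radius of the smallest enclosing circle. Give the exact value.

A smallest enclosing disk is always determined by at most three of the input points on its boundary.
The minimum enclosing circle is determined by three boundary points: (4, 5), (-4, -3), (6, -6).
Their circumcentre is (53/26, -27/26) with r² = 13625/338.
The farthest remaining point (-1, -5) is at distance² 8425/338 ≤ 13625/338.

13625/338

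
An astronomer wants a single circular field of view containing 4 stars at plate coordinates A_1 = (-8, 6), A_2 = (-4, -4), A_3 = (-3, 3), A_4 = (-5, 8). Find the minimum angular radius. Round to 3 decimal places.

6.021

The farthest pair is A_2–A_4 with squared distance 145. The circle on this segment as diameter has centre (-4.5, 2) and r² = 145/4 = 36.25.
Check A_1: distance² to centre = 28.25 ≤ 36.25, so it lies inside.
All remaining points lie in this disk, and no smaller disk contains both endpoints, so this is the minimum enclosing circle.
r = √(36.25) ≈ 6.021.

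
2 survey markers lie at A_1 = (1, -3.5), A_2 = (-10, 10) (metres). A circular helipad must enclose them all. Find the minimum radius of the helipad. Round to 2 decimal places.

8.71

The smallest circle enclosing two points has them as diameter endpoints.
Centre = midpoint = (-4.5, 3.25); r² = |A_1A_2|²/4 = 303.25/4 = 75.8125.
r = √(75.8125) ≈ 8.71.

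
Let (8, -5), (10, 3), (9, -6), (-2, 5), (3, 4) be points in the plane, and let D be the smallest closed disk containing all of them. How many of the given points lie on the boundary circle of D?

The minimum enclosing circle of a finite set is fixed by two of the points (as a diameter) or three (as a circumcircle).
The farthest pair is (9, -6)–(-2, 5) with squared distance 242. The circle on this segment as diameter has centre (3.5, -0.5) and r² = 242/4 = 60.5.
Check (8, -5): distance² to centre = 40.5 ≤ 60.5, so it lies inside.
All remaining points lie in this disk, and no smaller disk contains both endpoints, so this is the minimum enclosing circle.
The points at distance exactly r from the centre are (9, -6), (-2, 5) — 2 points.

2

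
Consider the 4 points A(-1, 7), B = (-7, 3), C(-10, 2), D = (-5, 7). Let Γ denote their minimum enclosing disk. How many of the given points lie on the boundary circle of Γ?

2

The minimum enclosing circle of a finite set is fixed by two of the points (as a diameter) or three (as a circumcircle).
The farthest pair is A–C with squared distance 106. The circle on this segment as diameter has centre (-5.5, 4.5) and r² = 106/4 = 26.5.
Check B: distance² to centre = 4.5 ≤ 26.5, so it lies inside.
All remaining points lie in this disk, and no smaller disk contains both endpoints, so this is the minimum enclosing circle.
The points at distance exactly r from the centre are A, C — 2 points.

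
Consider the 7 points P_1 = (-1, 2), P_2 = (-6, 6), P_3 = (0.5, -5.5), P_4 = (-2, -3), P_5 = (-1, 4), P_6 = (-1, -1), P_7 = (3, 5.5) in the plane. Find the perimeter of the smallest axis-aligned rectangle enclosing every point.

Width = max x − min x = 3 − (-6) = 9.
Height = max y − min y = 6 − (-5.5) = 11.5.
Perimeter = 2(9 + 11.5) = 41.

41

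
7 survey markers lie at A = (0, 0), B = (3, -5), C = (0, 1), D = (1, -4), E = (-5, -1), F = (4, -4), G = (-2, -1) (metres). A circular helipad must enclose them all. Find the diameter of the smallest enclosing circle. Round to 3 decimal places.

9.487

A smallest enclosing disk is always determined by at most three of the input points on its boundary.
The farthest pair is E–F with squared distance 90. The circle on this segment as diameter has centre (-0.5, -2.5) and r² = 90/4 = 22.5.
Check A: distance² to centre = 6.5 ≤ 22.5, so it lies inside.
All remaining points lie in this disk, and no smaller disk contains both endpoints, so this is the minimum enclosing circle.
Diameter = 2r = 2√(22.5) ≈ 9.487.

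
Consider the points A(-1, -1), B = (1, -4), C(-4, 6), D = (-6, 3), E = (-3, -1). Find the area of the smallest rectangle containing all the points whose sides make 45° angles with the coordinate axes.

In coordinates u = x + y, v = x − y the rectangle is axis-aligned; the map (x,y)→(u,v) scales areas by 2.
u-values: -2, -3, 2, -3, -4; range = 2 − (-4) = 6.
v-values: 0, 5, -10, -9, -2; range = 5 − (-10) = 15.
Area = (6 × 15) / 2 = 45.

45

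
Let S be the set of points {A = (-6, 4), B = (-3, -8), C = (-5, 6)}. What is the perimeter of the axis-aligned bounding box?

Width = max x − min x = -3 − (-6) = 3.
Height = max y − min y = 6 − (-8) = 14.
Perimeter = 2(3 + 14) = 34.

34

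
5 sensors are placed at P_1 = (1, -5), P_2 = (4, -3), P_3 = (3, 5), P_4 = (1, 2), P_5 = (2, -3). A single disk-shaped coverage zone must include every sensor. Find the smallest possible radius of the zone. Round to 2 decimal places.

5.10

By Welzl's lemma the MEC is supported by two points (diametrically opposite) or three points (on a circumcircle).
The farthest pair is P_1–P_3 with squared distance 104. The circle on this segment as diameter has centre (2, 0) and r² = 104/4 = 26.
Check P_2: distance² to centre = 13 ≤ 26, so it lies inside.
All remaining points lie in this disk, and no smaller disk contains both endpoints, so this is the minimum enclosing circle.
r = √26 ≈ 5.10.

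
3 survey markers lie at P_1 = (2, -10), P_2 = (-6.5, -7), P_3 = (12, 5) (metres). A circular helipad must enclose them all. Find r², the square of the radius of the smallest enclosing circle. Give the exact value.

121.5625

Side lengths²: P_1P_2² = 81.25, P_1P_3² = 325, P_2P_3² = 486.25.
Since P_2P_3² = 486.25 ≥ 325 + 81.25 = 406.25, the angle opposite P_2P_3 is not acute, so the smallest enclosing circle has P_2P_3 as diameter.
Centre = midpoint of P_2P_3 = (2.75, -1), r² = 486.25/4 = 121.5625.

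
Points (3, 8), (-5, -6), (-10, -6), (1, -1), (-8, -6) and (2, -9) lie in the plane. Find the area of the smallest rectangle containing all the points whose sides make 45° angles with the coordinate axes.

216

In coordinates u = x + y, v = x − y the rectangle is axis-aligned; the map (x,y)→(u,v) scales areas by 2.
u-values: 11, -11, -16, 0, -14, -7; range = 11 − (-16) = 27.
v-values: -5, 1, -4, 2, -2, 11; range = 11 − (-5) = 16.
Area = (27 × 16) / 2 = 216.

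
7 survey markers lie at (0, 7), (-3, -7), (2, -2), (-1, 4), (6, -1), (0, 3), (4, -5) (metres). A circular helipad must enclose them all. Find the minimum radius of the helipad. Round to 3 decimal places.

The minimum enclosing circle of a finite set is fixed by two of the points (as a diameter) or three (as a circumcircle).
The minimum enclosing circle is determined by three boundary points: (0, 7), (-3, -7), (6, -1).
Their circumcentre is (-10/9, -1/12) with r² = 66625/1296.
The farthest remaining point (4, -5) is at distance² 65185/1296 ≤ 66625/1296.
r = √(66625/1296) ≈ 7.170.

7.170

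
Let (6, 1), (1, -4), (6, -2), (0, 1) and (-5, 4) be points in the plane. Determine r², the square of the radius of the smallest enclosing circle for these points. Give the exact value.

39.25

A smallest enclosing disk is always determined by at most three of the input points on its boundary.
The farthest pair is (6, -2)–(-5, 4) with squared distance 157. The circle on this segment as diameter has centre (0.5, 1) and r² = 157/4 = 39.25.
Check (6, 1): distance² to centre = 30.25 ≤ 39.25, so it lies inside.
All remaining points lie in this disk, and no smaller disk contains both endpoints, so this is the minimum enclosing circle.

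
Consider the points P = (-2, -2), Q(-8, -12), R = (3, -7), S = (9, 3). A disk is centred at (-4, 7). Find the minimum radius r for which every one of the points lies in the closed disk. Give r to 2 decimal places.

The required radius is the distance from (-4, 7) to the farthest point.
Squared distances: 85, 377, 245, 185.
Maximum is 377, attained at Q.
r = √377 ≈ 19.42.

19.42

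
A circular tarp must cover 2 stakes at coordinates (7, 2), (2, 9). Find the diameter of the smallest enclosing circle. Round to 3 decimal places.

The smallest circle enclosing two points has them as diameter endpoints.
Centre = midpoint = (4.5, 5.5); r² = |(7, 2)−(2, 9)|²/4 = 74/4 = 18.5.
Diameter = 2r = 2√(18.5) ≈ 8.602.

8.602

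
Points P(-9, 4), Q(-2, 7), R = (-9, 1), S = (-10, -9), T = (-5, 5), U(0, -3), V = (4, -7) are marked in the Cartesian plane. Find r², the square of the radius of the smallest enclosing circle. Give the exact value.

14500/169

By Welzl's lemma the MEC is supported by two points (diametrically opposite) or three points (on a circumcircle).
The minimum enclosing circle is determined by three boundary points: Q, S, V.
Their circumcentre is (-50/13, -27/13) with r² = 14500/169.
The farthest remaining point P is at distance² 10730/169 ≤ 14500/169.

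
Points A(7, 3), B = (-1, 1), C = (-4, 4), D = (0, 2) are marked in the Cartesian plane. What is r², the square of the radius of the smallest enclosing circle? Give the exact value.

30.5

A smallest enclosing disk is always determined by at most three of the input points on its boundary.
The farthest pair is A–C with squared distance 122. The circle on this segment as diameter has centre (1.5, 3.5) and r² = 122/4 = 30.5.
Check B: distance² to centre = 12.5 ≤ 30.5, so it lies inside.
All remaining points lie in this disk, and no smaller disk contains both endpoints, so this is the minimum enclosing circle.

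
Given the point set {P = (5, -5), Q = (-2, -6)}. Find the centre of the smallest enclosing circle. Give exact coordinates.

The smallest circle enclosing two points has them as diameter endpoints.
Centre = midpoint = (1.5, -5.5); r² = |PQ|²/4 = 50/4 = 12.5.
Centre = (1.5, -5.5).

(1.5, -5.5)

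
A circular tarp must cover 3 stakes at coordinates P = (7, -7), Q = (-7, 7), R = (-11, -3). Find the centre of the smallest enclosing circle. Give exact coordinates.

Side lengths²: PQ² = 392, PR² = 340, QR² = 116.
Since PQ² = 392 < 340 + 116 = 456, the triangle is acute, so the smallest enclosing circle is the circumcircle.
Circumcentre = (-8/7, -8/7), r² = 4930/49.
Centre = (-8/7, -8/7).

(-8/7, -8/7)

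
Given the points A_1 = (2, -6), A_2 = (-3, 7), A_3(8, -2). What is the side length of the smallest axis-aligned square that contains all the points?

13

The bounding box has width 11 and height 13.
An axis-aligned square enclosing the set must have side ≥ max(width, height).
So the minimum side is max(11, 13) = 13.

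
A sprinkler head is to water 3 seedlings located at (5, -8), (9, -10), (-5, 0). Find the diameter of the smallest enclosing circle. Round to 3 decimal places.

Call the three points A, B, C in the order given.
Side lengths²: AB² = 20, AC² = 164, BC² = 296.
Since BC² = 296 ≥ 164 + 20 = 184, the angle opposite BC is not acute, so the smallest enclosing circle has BC as diameter.
Centre = midpoint of BC = (2, -5), r² = 296/4 = 74.
Diameter = 2r = 2√74 ≈ 17.205.

17.205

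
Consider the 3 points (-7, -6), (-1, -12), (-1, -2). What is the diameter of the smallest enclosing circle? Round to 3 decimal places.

Call the three points A, B, C in the order given.
Side lengths²: AB² = 72, AC² = 52, BC² = 100.
Since BC² = 100 < 72 + 52 = 124, the triangle is acute, so the smallest enclosing circle is the circumcircle.
Circumcentre = (-2, -7), r² = 26.
Diameter = 2r = 2√26 ≈ 10.198.

10.198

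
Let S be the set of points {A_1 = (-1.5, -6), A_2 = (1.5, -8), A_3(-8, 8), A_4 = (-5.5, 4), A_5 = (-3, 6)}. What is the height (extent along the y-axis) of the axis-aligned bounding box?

max y = 8, min y = -8, so height = 16.

16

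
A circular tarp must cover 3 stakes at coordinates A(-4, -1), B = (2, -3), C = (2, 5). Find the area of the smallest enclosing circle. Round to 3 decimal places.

62.832

Side lengths²: AB² = 40, AC² = 72, BC² = 64.
Since AC² = 72 < 64 + 40 = 104, the triangle is acute, so the smallest enclosing circle is the circumcircle.
Circumcentre = (0, 1), r² = 20.
Area = π·r² = π·20 ≈ 62.832.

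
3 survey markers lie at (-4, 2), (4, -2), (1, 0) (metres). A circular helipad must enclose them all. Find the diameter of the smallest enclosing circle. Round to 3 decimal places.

8.944

Call the three points A, B, C in the order given.
Side lengths²: AB² = 80, AC² = 29, BC² = 13.
Since AB² = 80 ≥ 29 + 13 = 42, the angle opposite AB is not acute, so the smallest enclosing circle has AB as diameter.
Centre = midpoint of AB = (0, 0), r² = 80/4 = 20.
Diameter = 2r = 2√20 ≈ 8.944.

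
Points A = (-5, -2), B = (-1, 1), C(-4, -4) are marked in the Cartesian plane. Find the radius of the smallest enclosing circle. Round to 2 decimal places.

2.92

Side lengths²: AB² = 25, AC² = 5, BC² = 34.
Since BC² = 34 ≥ 25 + 5 = 30, the angle opposite BC is not acute, so the smallest enclosing circle has BC as diameter.
Centre = midpoint of BC = (-2.5, -1.5), r² = 34/4 = 8.5.
r = √(8.5) ≈ 2.92.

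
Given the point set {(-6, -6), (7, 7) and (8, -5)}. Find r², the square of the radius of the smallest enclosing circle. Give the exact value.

Call the three points A, B, C in the order given.
Side lengths²: AB² = 338, AC² = 197, BC² = 145.
Since AB² = 338 < 197 + 145 = 342, the triangle is acute, so the smallest enclosing circle is the circumcircle.
Circumcentre = (15/26, 11/26), r² = 28565/338.

28565/338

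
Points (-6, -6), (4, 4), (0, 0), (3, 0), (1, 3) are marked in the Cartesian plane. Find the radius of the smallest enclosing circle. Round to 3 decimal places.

A smallest enclosing disk is always determined by at most three of the input points on its boundary.
The farthest pair is (-6, -6)–(4, 4) with squared distance 200. The circle on this segment as diameter has centre (-1, -1) and r² = 200/4 = 50.
Check (0, 0): distance² to centre = 2 ≤ 50, so it lies inside.
All remaining points lie in this disk, and no smaller disk contains both endpoints, so this is the minimum enclosing circle.
r = √50 ≈ 7.071.

7.071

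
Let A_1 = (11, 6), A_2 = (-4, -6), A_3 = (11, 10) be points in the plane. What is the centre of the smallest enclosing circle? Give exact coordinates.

(3.5, 2)

Side lengths²: A_1A_2² = 369, A_1A_3² = 16, A_2A_3² = 481.
Since A_2A_3² = 481 ≥ 369 + 16 = 385, the angle opposite A_2A_3 is not acute, so the smallest enclosing circle has A_2A_3 as diameter.
Centre = midpoint of A_2A_3 = (3.5, 2), r² = 481/4 = 120.25.
Centre = (3.5, 2).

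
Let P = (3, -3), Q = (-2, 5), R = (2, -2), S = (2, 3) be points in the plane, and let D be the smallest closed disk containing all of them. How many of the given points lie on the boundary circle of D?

A smallest enclosing disk is always determined by at most three of the input points on its boundary.
The farthest pair is P–Q with squared distance 89. The circle on this segment as diameter has centre (0.5, 1) and r² = 89/4 = 22.25.
Check R: distance² to centre = 11.25 ≤ 22.25, so it lies inside.
All remaining points lie in this disk, and no smaller disk contains both endpoints, so this is the minimum enclosing circle.
The points at distance exactly r from the centre are P, Q — 2 points.

2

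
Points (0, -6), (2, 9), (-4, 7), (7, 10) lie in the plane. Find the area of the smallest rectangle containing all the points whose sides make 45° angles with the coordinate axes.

195.5

In coordinates u = x + y, v = x − y the rectangle is axis-aligned; the map (x,y)→(u,v) scales areas by 2.
u-values: -6, 11, 3, 17; range = 17 − (-6) = 23.
v-values: 6, -7, -11, -3; range = 6 − (-11) = 17.
Area = (23 × 17) / 2 = 195.5.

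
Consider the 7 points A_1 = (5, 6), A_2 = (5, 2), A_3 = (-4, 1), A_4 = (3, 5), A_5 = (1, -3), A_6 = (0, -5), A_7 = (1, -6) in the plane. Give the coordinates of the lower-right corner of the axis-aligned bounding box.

(5, -6)

x-range [-4, 5], y-range [-6, 6].
The lower-right corner is (5, -6).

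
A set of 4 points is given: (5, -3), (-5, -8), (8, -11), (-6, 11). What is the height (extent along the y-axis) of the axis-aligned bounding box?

max y = 11, min y = -11, so height = 22.

22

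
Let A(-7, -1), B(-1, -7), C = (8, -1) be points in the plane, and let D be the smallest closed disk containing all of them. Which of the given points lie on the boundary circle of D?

A, C

Side lengths²: AB² = 72, AC² = 225, BC² = 117.
Since AC² = 225 ≥ 117 + 72 = 189, the angle opposite AC is not acute, so the smallest enclosing circle has AC as diameter.
Centre = midpoint of AC = (0.5, -1), r² = 225/4 = 56.25.
The points at distance exactly r from the centre are A, C — 2 points.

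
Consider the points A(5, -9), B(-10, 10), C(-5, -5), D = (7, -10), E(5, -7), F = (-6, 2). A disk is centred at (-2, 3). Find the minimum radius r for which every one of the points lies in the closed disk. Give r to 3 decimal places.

15.811

The required radius is the distance from (-2, 3) to the farthest point.
Squared distances: 193, 113, 73, 250, 149, 17.
Maximum is 250, attained at D.
r = √250 ≈ 15.811.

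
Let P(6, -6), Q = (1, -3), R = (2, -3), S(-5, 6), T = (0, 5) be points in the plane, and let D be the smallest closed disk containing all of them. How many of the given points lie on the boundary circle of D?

2

The farthest pair is P–S with squared distance 265. The circle on this segment as diameter has centre (0.5, 0) and r² = 265/4 = 66.25.
Check Q: distance² to centre = 9.25 ≤ 66.25, so it lies inside.
All remaining points lie in this disk, and no smaller disk contains both endpoints, so this is the minimum enclosing circle.
The points at distance exactly r from the centre are P, S — 2 points.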